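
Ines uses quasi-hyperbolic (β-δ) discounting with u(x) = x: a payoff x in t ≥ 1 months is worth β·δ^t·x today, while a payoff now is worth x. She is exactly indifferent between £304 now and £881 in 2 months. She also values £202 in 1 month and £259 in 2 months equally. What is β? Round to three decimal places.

From the later pair, β·δ^1·202 = β·δ^2·259; dividing through, δ = 202/259 = 0.77992.
The first indifference: 304 = β·δ^2·881, so β = 304/(δ^2·881) = 304/(0.60828·881) ≈ 0.567.

β ≈ 0.567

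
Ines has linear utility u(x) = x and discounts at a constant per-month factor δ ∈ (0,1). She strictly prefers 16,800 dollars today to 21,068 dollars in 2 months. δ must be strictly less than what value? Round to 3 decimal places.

The preference means 16800 > δ^2·21068.
Hence δ^2 < 16800/21068 = 0.79742, and x ↦ x^(1/2) is increasing on (0,∞).
δ < (16800/21068)^(1/2) ≈ 0.893.

δ < 0.893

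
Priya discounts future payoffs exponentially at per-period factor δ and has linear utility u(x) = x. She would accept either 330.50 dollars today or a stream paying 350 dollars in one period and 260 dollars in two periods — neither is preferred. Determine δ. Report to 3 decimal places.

The stream is worth 350δ + 260δ² today, so 350δ + 260δ² = 330.50.
That is, 260δ² + 350δ − 330.50 = 0, a quadratic in δ.
δ = (−350 + √(350² + 4·260·330.50)) / (2·260) = (−350 + √466220.00) / 520 ≈ 0.640.

δ ≈ 0.640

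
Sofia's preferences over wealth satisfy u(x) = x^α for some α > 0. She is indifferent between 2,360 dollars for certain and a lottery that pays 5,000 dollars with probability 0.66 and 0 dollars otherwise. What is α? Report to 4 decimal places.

α ≈ 0.5534

EU(lottery) = 0.66·5000^α + 0.34·0 = 0.66·5000^α.
Setting u(2360) equal to that: 2360^α = 0.66·5000^α ⇒ (2360/5000)^α = 0.66.
Take logs: α = ln 0.66 / ln(2360/5000) ≈ 0.553448.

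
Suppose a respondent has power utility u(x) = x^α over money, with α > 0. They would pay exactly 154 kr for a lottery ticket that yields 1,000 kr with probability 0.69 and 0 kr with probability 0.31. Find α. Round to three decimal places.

α ≈ 0.198

The lottery's expected utility is 0.69·u(1000) + 0.31·u(0) = 0.69·1000^α (since u(0) = 0 for α > 0).
Setting u(154) equal to that: 154^α = 0.69·1000^α ⇒ (154/1000)^α = 0.69.
α = ln(0.69) / ln(154/1000) = -0.371064/-1.870803 ≈ 0.198.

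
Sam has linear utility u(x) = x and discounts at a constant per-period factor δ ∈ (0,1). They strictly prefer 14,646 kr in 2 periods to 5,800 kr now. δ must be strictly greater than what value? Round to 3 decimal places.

Comparing present values: 5800 < δ^2·14646.
Hence δ^2 > 5800/14646 = 0.39601, and x ↦ x^(1/2) is increasing on (0,∞).
δ > (5800/14646)^(1/2) ≈ 0.629.

δ > 0.629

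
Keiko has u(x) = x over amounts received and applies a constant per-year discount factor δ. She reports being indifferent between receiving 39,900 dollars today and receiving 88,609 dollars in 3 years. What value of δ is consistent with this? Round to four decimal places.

Equating discounted utilities: u(39900) = δ^3·u(88609) ⇒ δ^3 = u(39900)/u(88609).
With u(x) = x: δ^3 = 39900/88609 = 0.45029.
Taking the cube root: δ = 0.45029^(1/3) ≈ 0.7665.

δ ≈ 0.7665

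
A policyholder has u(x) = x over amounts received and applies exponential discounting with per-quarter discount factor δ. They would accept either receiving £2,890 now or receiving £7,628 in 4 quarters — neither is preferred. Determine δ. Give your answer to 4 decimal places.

δ ≈ 0.7846

Indifference means u(2890) = δ^4 · u(7628), so δ^4 = u(2890)/u(7628).
With u(x) = x: δ^4 = 2890/7628 = 0.37887.
Taking the 4th root: δ = 0.37887^(1/4) ≈ 0.7846.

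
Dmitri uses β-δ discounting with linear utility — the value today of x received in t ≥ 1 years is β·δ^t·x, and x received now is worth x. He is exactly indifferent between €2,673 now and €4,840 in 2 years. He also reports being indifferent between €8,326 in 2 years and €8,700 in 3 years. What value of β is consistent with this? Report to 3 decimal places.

From the later pair, β·δ^2·8326 = β·δ^3·8700; dividing through, δ = 8326/8700 = 0.95701.
Now use the now-vs-future pair: 2673 = β·δ^2·4840 gives β = 2673/(0.91587·4840) ≈ 0.603.

β ≈ 0.603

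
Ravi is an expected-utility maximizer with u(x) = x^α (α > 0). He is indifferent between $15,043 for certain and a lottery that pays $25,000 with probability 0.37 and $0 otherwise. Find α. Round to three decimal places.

α ≈ 1.957

EU(lottery) = 0.37·25000^α + 0.63·0 = 0.37·25000^α.
Indifference: 15043^α = 0.37·25000^α, so (15043/25000)^α = 0.37.
Take logs: α = ln 0.37 / ln(15043/25000) ≈ 1.95733.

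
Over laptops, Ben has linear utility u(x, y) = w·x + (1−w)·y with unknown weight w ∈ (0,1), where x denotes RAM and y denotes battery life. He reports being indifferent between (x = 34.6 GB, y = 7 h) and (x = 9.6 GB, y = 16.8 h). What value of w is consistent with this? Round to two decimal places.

Equating utilities: w·34.6 + (1−w)·7 = w·9.6 + (1−w)·16.8.
Collecting terms: w·25 = (1−w)·9.8.
Hence w = 9.8/(25+9.8) = 9.8/34.8 = 0.28.

w = 0.28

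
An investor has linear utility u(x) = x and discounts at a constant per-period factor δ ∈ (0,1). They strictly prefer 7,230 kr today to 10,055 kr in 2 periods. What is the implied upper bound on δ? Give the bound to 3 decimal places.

The preference means 7230 > δ^2·10055.
So δ^2 < 7230/10055 = 0.71905; taking the square root of both positive sides preserves the inequality.
δ < (7230/10055)^(1/2) ≈ 0.848.

δ < 0.848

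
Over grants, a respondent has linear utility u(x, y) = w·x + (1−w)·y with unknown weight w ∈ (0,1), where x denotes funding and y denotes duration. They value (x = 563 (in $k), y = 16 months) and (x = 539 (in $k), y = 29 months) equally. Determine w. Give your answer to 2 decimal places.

w = 0.35

Indifference: w·563 + (1−w)·16 = w·539 + (1−w)·29.
Collecting terms: w·24 = (1−w)·13.
So w/(1−w) = 13/24 = 0.5417, giving w = 13/(24+13) = 0.35.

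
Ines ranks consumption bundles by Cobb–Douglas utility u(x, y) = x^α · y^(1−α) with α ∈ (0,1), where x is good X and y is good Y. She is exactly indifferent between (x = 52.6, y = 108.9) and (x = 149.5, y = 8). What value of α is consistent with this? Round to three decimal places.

α ≈ 0.714

Set the two utilities equal: 52.6^α·108.9^(1−α) = 149.5^α·8^(1−α).
(52.6/149.5)^α = (8/108.9)^(1−α); take logs: α·ln(52.6/149.5) = (1−α)·ln(8/108.9), i.e. α·-1.044580 = (1−α)·-2.610988.
Thus α·(-3.655568) = -2.610988, so α = -2.610988/-3.655568 ≈ 0.714.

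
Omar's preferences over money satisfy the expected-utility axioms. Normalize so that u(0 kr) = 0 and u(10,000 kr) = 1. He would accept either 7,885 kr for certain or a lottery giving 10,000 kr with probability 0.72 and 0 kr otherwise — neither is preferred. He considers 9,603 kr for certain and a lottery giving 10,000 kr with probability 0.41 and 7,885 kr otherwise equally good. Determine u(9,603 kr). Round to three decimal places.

First, u(7,885 kr) = 0.72·u(10,000 kr) + 0.28·u(0 kr) = 0.72.
The second indifference gives u(9,603 kr) = 0.41·u(10,000 kr) + 0.59·u(7,885 kr) = 0.41·1.00 + 0.59·0.72 = 0.8348.

0.835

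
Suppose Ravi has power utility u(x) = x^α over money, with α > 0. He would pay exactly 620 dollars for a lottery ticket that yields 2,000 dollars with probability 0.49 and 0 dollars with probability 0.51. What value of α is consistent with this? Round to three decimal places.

α ≈ 0.609

Since u(0) = 0, the lottery's EU is 0.49·2000^α.
Equating: 620^α = 0.49·2000^α, i.e. 0.3100^α = 0.49.
Taking logs: α·ln(620/2000) = ln(0.49), so α = -0.713350 / -1.171183 ≈ 0.609.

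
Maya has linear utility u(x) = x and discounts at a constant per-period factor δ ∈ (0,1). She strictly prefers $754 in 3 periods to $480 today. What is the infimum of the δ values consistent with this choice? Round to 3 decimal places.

Comparing present values: 480 < δ^3·754.
Dividing by 754: δ^3 > 0.63660. Both sides are positive, so the cube root keeps the direction.
δ > (480/754)^(1/3) ≈ 0.860.

δ > 0.860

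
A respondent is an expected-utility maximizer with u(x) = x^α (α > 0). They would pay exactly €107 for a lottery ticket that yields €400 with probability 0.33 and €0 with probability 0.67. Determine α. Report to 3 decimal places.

EU(lottery) = 0.33·400^α + 0.67·0 = 0.33·400^α.
Indifference: 107^α = 0.33·400^α, so (107/400)^α = 0.33.
Taking logs: α·ln(107/400) = ln(0.33), so α = -1.108663 / -1.318636 ≈ 0.841.

α ≈ 0.841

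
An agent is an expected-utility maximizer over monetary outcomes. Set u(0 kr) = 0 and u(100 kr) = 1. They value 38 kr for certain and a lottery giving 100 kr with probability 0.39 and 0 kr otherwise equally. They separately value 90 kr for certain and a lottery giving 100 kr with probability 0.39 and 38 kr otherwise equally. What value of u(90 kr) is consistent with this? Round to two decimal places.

First, u(38 kr) = 0.39·u(100 kr) + 0.61·u(0 kr) = 0.39.
The second indifference gives u(90 kr) = 0.39·u(100 kr) + 0.61·u(38 kr) = 0.39·1.00 + 0.61·0.39 = 0.6279.

0.63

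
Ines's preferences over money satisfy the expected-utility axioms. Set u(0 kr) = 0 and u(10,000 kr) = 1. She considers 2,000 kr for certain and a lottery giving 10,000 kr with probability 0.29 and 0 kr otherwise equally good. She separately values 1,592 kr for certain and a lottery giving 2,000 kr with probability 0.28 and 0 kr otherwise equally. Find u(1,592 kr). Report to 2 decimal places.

First, u(2,000 kr) = 0.29·u(10,000 kr) + 0.71·u(0 kr) = 0.29.
Then u(1,592 kr) = 0.28·u(2,000 kr) + 0.72·u(0 kr) = 0.28·0.29 + 0.72·0.00 = 0.0812.

0.08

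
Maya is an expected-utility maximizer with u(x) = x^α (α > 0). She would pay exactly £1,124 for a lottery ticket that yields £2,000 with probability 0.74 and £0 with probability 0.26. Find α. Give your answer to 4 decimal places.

α ≈ 0.5225

Since u(0) = 0, the lottery's EU is 0.74·2000^α.
Equating: 1124^α = 0.74·2000^α, i.e. 0.5620^α = 0.74.
α = ln(0.74) / ln(1124/2000) = -0.3011051/-0.5762534 ≈ 0.5225.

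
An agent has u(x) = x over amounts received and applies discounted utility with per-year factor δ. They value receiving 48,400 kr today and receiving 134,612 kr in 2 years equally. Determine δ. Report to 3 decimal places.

δ ≈ 0.600

Equating discounted utilities: u(48400) = δ^2·u(134612) ⇒ δ^2 = u(48400)/u(134612).
With u(x) = x: δ^2 = 48400/134612 = 0.35955.
Hence δ = (0.35955)^(1/2) = 0.59963.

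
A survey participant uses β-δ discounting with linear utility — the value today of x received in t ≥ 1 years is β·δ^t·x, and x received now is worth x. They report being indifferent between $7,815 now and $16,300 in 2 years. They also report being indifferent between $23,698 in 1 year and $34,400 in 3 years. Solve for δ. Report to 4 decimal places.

δ ≈ 0.8300

The second indifference involves only future payoffs, so β cancels: β·δ^1·23698 = β·δ^3·34400, giving δ^2 = 23698/34400 = 0.68890, so δ = 0.83000.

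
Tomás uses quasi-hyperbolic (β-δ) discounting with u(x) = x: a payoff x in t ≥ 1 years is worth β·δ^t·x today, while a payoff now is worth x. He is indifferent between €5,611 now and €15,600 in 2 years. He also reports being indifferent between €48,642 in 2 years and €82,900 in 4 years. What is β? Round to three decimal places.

Both payoffs in the second observation are in the future, so β drops out: δ^2·48642 = δ^4·82900 ⇒ δ^2 = 48642/82900 = 0.58676, so δ = 0.76600.
Now use the now-vs-future pair: 5611 = β·δ^2·15600 gives β = 5611/(0.58676·15600) ≈ 0.613.

β ≈ 0.613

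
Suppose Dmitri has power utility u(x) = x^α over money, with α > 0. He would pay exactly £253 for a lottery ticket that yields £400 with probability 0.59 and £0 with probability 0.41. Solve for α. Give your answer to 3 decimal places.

Since u(0) = 0, the lottery's EU is 0.59·400^α.
Indifference: 253^α = 0.59·400^α, so (253/400)^α = 0.59.
α = ln(0.59) / ln(253/400) = -0.527633/-0.458075 ≈ 1.152.

α ≈ 1.152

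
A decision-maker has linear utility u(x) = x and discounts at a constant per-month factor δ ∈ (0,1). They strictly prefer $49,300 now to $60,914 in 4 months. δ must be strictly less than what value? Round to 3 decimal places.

δ < 0.948

Under u(x) = x this choice says 49300 > δ^4·60914.
So δ^4 < 49300/60914 = 0.80934; taking the 4th root of both positive sides preserves the inequality.
δ < 0.80934^(1/4) = 0.948.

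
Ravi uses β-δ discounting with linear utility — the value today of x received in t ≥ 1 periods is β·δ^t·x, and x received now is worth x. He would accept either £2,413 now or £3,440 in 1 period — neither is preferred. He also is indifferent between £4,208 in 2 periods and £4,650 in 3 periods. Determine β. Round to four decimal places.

β ≈ 0.7751

The second indifference involves only future payoffs, so β cancels: β·δ^2·4208 = β·δ^3·4650, giving δ = 4208/4650 = 0.90495.
The first indifference: 2413 = β·δ·3440, so β = 2413/(δ·3440) = 2413/(0.90495·3440) ≈ 0.7751.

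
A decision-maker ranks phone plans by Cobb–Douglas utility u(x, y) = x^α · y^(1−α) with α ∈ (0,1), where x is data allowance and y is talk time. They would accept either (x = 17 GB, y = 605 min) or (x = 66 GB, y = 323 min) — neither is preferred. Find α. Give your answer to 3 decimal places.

α ≈ 0.316

Set the two utilities equal: 17^α·605^(1−α) = 66^α·323^(1−α).
Taking logs: α·ln 17 + (1−α)·ln 605 = α·ln 66 + (1−α)·ln 323, i.e. α·-1.356441 = (1−α)·-0.627576.
So α/(1−α) = (-0.627576)/(-1.356441) = 0.462664, and α = 0.462664/1.462664 ≈ 0.316.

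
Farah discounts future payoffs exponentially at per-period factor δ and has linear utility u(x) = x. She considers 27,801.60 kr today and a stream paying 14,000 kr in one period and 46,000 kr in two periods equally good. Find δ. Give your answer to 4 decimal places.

δ ≈ 0.6400

Present value of the stream is 14000·δ + 46000·δ². Indifference gives 14000δ + 46000δ² = 27801.60.
Rearranged: 46000δ² + 14000δ − 27801.60 = 0.
δ = (−14000 + √(14000² + 4·46000·27801.60)) / (2·46000) = (−14000 + √5311494400.00) / 92000 ≈ 0.6400.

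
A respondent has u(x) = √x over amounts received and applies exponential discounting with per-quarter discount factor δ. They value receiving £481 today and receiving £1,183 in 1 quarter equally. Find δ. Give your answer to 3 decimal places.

δ ≈ 0.638

The payoff in 1 quarter is discounted by δ, so u(481) = δ·u(1183) and δ = u(481)/u(1183).
With u(x) = √x: δ = √481/√1183 = √(481/1183) = 0.63765.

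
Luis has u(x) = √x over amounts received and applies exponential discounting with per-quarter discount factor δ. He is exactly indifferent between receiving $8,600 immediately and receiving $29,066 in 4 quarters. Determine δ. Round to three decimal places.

δ ≈ 0.859

Equating discounted utilities: u(8600) = δ^4·u(29066) ⇒ δ^4 = u(8600)/u(29066).
With u(x) = √x: δ^4 = √8600/√29066 = √(8600/29066) = 0.54395.
Hence δ = (0.54395)^(1/4) = 0.85879.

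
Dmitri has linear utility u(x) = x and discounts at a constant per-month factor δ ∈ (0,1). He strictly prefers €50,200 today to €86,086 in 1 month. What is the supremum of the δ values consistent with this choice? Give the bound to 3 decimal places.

Under u(x) = x this choice says 50200 > δ·86086.
Dividing through by 86086 gives δ < 0.58314.

δ < 0.583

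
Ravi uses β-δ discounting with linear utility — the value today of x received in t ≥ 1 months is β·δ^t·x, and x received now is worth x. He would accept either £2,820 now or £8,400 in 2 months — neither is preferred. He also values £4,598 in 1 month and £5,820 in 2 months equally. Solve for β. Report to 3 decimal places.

β ≈ 0.538

Both payoffs in the second observation are in the future, so β drops out: δ^1·4598 = δ^2·5820 ⇒ δ = 4598/5820 = 0.79003.
The first indifference: 2820 = β·δ^2·8400, so β = 2820/(δ^2·8400) = 2820/(0.62415·8400) ≈ 0.538.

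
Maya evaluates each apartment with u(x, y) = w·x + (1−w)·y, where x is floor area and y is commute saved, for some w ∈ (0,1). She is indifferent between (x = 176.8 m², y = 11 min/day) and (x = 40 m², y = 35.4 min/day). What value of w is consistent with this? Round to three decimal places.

w = 0.151

Indifference: w·176.8 + (1−w)·11 = w·40 + (1−w)·35.4.
Rearranging, 136.8·w − 24.4·(1−w) = 0.
Hence w = 24.4/(136.8+24.4) = 24.4/161.2 = 0.151.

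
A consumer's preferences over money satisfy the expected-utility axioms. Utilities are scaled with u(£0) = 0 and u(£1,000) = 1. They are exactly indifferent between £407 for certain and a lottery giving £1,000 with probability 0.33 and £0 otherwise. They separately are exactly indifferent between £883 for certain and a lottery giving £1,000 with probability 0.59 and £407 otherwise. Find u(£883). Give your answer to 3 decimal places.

The first gamble pins u(£407): it must equal 0.33·1 + 0.67·0 = 0.33.
Then u(£883) = 0.59·u(£1,000) + 0.41·u(£407) = 0.59·1.00 + 0.41·0.33 = 0.7253.

0.725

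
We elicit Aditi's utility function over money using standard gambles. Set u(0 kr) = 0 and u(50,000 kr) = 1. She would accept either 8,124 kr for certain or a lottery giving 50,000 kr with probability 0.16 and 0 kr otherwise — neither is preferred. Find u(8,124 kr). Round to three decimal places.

0.160

By the standard-gamble method, u(8,124 kr) is just the indifference probability on the best outcome: 0.16.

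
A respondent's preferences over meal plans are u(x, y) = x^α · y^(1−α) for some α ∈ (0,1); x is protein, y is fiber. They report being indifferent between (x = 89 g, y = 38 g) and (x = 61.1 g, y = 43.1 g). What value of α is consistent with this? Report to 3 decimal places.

Indifference: 89^α · 38^(1−α) = 61.1^α · 43.1^(1−α).
Rearrange to (89/61.1)^α = (43.1/38)^(1−α) and take logs: α·0.376125 = (1−α)·0.125937.
So α/(1−α) = (0.125937)/(0.376125) = 0.334828, and α = 0.334828/1.334828 ≈ 0.251.

α ≈ 0.251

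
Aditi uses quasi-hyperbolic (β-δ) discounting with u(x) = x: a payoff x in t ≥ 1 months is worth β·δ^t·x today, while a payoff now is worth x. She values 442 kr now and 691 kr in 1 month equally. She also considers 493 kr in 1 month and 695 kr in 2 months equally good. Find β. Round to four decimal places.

Both payoffs in the second observation are in the future, so β drops out: δ^1·493 = δ^2·695 ⇒ δ = 493/695 = 0.70935.
The first indifference: 442 = β·δ·691, so β = 442/(δ·691) = 442/(0.70935·691) ≈ 0.9017.

β ≈ 0.9017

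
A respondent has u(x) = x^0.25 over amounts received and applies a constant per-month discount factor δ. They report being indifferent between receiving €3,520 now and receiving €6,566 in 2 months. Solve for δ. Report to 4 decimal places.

Indifference means u(3520) = δ^2 · u(6566), so δ^2 = u(3520)/u(6566).
With u(x) = x^0.25: δ^2 = 3520^0.25/6566^0.25 = (3520/6566)^0.25 = 0.85568.
So δ = 0.85568^(1/2) ≈ 0.9250.

δ ≈ 0.9250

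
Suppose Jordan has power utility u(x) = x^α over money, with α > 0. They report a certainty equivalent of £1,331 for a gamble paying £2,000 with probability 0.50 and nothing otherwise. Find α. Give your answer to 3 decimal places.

The lottery's expected utility is 0.50·u(2000) + 0.50·u(0) = 0.50·2000^α (since u(0) = 0 for α > 0).
Indifference: 1331^α = 0.50·2000^α, so (1331/2000)^α = 0.50.
Taking logs: α·ln(1331/2000) = ln(0.50), so α = -0.693147 / -0.407217 ≈ 1.702.

α ≈ 1.702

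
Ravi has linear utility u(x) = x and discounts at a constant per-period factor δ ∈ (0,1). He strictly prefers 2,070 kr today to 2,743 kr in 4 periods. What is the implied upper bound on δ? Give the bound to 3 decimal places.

Comparing present values: 2070 > δ^4·2743.
Hence δ^4 < 2070/2743 = 0.75465, and x ↦ x^(1/4) is increasing on (0,∞).
δ < (2070/2743)^(1/4) ≈ 0.932.

δ < 0.932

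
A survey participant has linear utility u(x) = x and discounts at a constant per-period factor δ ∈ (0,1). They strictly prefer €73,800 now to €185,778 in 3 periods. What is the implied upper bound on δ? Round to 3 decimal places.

δ < 0.735

The preference means 73800 > δ^3·185778.
Dividing by 185778: δ^3 < 0.39725. Both sides are positive, so the cube root keeps the direction.
δ < 0.39725^(1/3) = 0.735.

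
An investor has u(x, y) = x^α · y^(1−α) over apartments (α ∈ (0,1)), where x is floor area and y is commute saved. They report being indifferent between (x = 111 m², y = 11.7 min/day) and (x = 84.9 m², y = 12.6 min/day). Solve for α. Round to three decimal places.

Set the two utilities equal: 111^α·11.7^(1−α) = 84.9^α·12.6^(1−α).
(111/84.9)^α = (12.6/11.7)^(1−α); take logs: α·ln(111/84.9) = (1−α)·ln(12.6/11.7), i.e. α·0.268056 = (1−α)·0.074108.
With A = 0.268056 and B = 0.074108: α·A = (1−α)·B, so α = B/(A+B) = 0.074108/0.342164 ≈ 0.217.

α ≈ 0.217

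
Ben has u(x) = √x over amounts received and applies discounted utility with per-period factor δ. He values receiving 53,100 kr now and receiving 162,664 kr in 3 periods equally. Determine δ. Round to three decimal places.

δ ≈ 0.830

The payoff in 3 periods is discounted by δ^3, so u(53100) = δ^3·u(162664) and δ^3 = u(53100)/u(162664).
Since u(x) = √x, δ^3 = √(53100/162664) = 0.57135.
Taking the cube root: δ = 0.57135^(1/3) ≈ 0.830.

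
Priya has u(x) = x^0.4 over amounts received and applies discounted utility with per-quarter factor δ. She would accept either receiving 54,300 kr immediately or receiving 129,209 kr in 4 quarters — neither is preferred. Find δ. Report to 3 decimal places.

The payoff in 4 quarters is discounted by δ^4, so u(54300) = δ^4·u(129209) and δ^4 = u(54300)/u(129209).
Since u(x) = x^0.4, δ^4 = (54300/129209)^0.4 = 0.42025^0.4 = 0.70697.
Taking the 4th root: δ = 0.70697^(1/4) ≈ 0.917.

δ ≈ 0.917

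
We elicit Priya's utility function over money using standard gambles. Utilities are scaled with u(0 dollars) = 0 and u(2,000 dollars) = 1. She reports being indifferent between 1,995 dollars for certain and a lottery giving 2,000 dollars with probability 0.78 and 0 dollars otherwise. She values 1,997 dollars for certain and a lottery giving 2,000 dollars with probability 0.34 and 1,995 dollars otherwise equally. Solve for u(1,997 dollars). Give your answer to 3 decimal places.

0.855

The first gamble pins u(1,995 dollars): it must equal 0.78·1 + 0.22·0 = 0.78.
Then u(1,997 dollars) = 0.34·u(2,000 dollars) + 0.66·u(1,995 dollars) = 0.34·1.00 + 0.66·0.78 = 0.8548.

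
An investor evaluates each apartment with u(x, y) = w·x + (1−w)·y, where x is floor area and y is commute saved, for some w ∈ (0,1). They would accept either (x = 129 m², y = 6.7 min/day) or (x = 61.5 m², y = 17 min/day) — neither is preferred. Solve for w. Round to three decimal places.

w = 0.132

u(129,6.7) = u(61.5,17) means w·129 + (1−w)·6.7 = w·61.5 + (1−w)·17.
Rearranging, 67.5·w − 10.3·(1−w) = 0.
The marginal rate of substitution is 10.3/67.5, so w = 10.3/(67.5+10.3) = 0.132.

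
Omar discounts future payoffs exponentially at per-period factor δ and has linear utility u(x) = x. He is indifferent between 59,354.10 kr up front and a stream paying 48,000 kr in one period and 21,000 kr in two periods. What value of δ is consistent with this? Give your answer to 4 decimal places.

Equating present values: 59354.10 = 48000δ + 21000δ².
That is, 21000δ² + 48000δ − 59354.10 = 0, a quadratic in δ.
δ = (−48000 + √(48000² + 4·21000·59354.10)) / (2·21000) = (−48000 + √7289744400.00) / 42000 ≈ 0.8900.

δ ≈ 0.8900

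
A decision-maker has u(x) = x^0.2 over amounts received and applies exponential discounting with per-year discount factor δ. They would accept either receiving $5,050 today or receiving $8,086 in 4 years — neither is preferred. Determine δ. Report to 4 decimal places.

δ ≈ 0.9767

Equating discounted utilities: u(5050) = δ^4·u(8086) ⇒ δ^4 = u(5050)/u(8086).
With u(x) = x^0.2: δ^4 = 5050^0.2/8086^0.2 = (5050/8086)^0.2 = 0.91015.
Taking the 4th root: δ = 0.91015^(1/4) ≈ 0.9767.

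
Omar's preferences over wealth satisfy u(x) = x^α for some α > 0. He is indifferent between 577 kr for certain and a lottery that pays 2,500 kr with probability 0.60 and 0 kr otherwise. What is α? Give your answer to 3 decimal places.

EU(lottery) = 0.60·2500^α + 0.40·0 = 0.60·2500^α.
Setting u(577) equal to that: 577^α = 0.60·2500^α ⇒ (577/2500)^α = 0.60.
Taking logs: α·ln(577/2500) = ln(0.60), so α = -0.510826 / -1.466204 ≈ 0.348.

α ≈ 0.348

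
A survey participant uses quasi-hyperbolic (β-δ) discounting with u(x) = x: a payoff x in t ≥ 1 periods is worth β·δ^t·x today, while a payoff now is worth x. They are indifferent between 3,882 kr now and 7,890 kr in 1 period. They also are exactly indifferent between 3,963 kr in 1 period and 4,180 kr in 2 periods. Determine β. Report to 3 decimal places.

β ≈ 0.519

Both payoffs in the second observation are in the future, so β drops out: δ^1·3963 = δ^2·4180 ⇒ δ = 3963/4180 = 0.94809.
Substituting δ into 3882 = β·δ·7890: β = 3882/(7480.400) ≈ 0.519.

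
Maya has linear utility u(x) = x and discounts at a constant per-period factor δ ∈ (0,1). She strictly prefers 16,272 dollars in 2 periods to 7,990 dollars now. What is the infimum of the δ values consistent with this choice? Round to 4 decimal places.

Under u(x) = x this choice says 7990 < δ^2·16272.
Dividing by 16272: δ^2 > 0.49103. Both sides are positive, so the square root keeps the direction.
δ > 0.49103^(1/2) = 0.7007.

δ > 0.7007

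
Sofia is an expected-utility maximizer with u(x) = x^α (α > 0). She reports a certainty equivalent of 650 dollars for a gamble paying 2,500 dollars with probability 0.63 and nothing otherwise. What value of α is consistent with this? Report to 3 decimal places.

EU(lottery) = 0.63·2500^α + 0.37·0 = 0.63·2500^α.
Equating: 650^α = 0.63·2500^α, i.e. 0.2600^α = 0.63.
α = ln(0.63) / ln(650/2500) = -0.462035/-1.347074 ≈ 0.343.

α ≈ 0.343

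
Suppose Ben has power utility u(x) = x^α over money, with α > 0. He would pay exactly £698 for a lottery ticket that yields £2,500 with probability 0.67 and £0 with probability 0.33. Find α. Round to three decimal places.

α ≈ 0.314

Since u(0) = 0, the lottery's EU is 0.67·2500^α.
Indifference: 698^α = 0.67·2500^α, so (698/2500)^α = 0.67.
Take logs: α = ln 0.67 / ln(698/2500) ≈ 0.31390.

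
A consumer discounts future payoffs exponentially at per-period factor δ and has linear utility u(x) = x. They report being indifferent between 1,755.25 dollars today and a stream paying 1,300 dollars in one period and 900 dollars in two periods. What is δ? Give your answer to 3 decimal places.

δ ≈ 0.850

Present value of the stream is 1300·δ + 900·δ². Indifference gives 1300δ + 900δ² = 1755.25.
That is, 900δ² + 1300δ − 1755.25 = 0, a quadratic in δ.
The positive root is δ = [−1300 + √(1300² + 4·900·1755.25)] / (2·900) = (−1300 + 2830.000)/1800 ≈ 0.850.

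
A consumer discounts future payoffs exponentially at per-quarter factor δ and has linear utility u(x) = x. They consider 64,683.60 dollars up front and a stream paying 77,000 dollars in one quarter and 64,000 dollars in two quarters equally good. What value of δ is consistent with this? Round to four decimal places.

δ ≈ 0.5700

Equating present values: 64683.60 = 77000δ + 64000δ².
That is, 64000δ² + 77000δ − 64683.60 = 0, a quadratic in δ.
δ = (−77000 + √(77000² + 4·64000·64683.60)) / (2·64000) = (−77000 + √22488001600.00) / 128000 ≈ 0.5700.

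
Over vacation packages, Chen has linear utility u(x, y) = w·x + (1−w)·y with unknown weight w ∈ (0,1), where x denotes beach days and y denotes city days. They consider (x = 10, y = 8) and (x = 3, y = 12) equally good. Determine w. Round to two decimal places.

u(10,8) = u(3,12) means w·10 + (1−w)·8 = w·3 + (1−w)·12.
w·(10−3) = (1−w)·(12−8), i.e. w·7 = (1−w)·4.
So w/(1−w) = 4/7 = 0.5714, giving w = 4/(7+4) = 0.36.

w = 0.36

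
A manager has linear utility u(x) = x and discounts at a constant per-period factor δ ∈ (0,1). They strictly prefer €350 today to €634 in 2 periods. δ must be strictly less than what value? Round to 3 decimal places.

Comparing present values: 350 > δ^2·634.
Hence δ^2 < 350/634 = 0.55205, and x ↦ x^(1/2) is increasing on (0,∞).
δ < 0.55205^(1/2) = 0.743.

δ < 0.743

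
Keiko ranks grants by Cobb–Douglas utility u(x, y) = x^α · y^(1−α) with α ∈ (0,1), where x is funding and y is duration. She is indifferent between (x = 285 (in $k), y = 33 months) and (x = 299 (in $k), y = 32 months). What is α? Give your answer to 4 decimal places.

Set the two utilities equal: 285^α·33^(1−α) = 299^α·32^(1−α).
Rearrange to (285/299)^α = (32/33)^(1−α) and take logs: α·-0.0479544 = (1−α)·-0.0307717.
With A = -0.0479544 and B = -0.0307717: α·A = (1−α)·B, so α = B/(A+B) = -0.0307717/-0.0787261 ≈ 0.3909.

α ≈ 0.3909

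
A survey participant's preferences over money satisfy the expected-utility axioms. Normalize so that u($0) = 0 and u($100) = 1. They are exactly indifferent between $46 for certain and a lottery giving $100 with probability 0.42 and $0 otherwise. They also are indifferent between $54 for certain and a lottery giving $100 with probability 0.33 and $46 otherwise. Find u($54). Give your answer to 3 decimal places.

0.611

First, u($46) = 0.42·u($100) + 0.58·u($0) = 0.42.
Chaining: u($54) = 0.33·1.00 + 0.67·0.42 = 0.6114.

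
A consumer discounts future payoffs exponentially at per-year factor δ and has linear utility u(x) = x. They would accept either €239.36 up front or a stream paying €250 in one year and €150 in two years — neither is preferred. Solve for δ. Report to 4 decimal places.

δ ≈ 0.6800

Equating present values: 239.36 = 250δ + 150δ².
So 150δ² + 250δ − 239.36 = 0.
δ = (−250 + √(250² + 4·150·239.36)) / (2·150) = (−250 + √206116.00) / 300 ≈ 0.6800.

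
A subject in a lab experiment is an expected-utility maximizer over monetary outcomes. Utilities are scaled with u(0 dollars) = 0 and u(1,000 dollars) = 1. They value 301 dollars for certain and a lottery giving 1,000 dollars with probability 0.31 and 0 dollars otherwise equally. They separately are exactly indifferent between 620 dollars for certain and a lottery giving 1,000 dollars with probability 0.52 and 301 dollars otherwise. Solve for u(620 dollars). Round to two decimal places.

From the first indifference, u(301 dollars) = 0.31·u(1,000 dollars) + 0.69·u(0 dollars) = 0.31·1 + 0.69·0 = 0.31.
Then u(620 dollars) = 0.52·u(1,000 dollars) + 0.48·u(301 dollars) = 0.52·1.00 + 0.48·0.31 = 0.6688.

0.67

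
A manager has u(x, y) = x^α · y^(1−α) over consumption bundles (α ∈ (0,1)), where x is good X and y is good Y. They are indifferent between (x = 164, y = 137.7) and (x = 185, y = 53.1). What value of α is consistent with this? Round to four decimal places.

α ≈ 0.8877

Indifference: 164^α · 137.7^(1−α) = 185^α · 53.1^(1−α).
Taking logs: α·ln 164 + (1−α)·ln 137.7 = α·ln 185 + (1−α)·ln 53.1, i.e. α·-0.1204894 = (1−α)·-0.9529005.
With A = -0.1204894 and B = -0.9529005: α·A = (1−α)·B, so α = B/(A+B) = -0.9529005/-1.0733899 ≈ 0.8877.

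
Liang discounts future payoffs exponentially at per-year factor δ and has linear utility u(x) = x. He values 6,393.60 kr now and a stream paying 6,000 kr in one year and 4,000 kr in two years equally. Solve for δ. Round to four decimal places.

δ ≈ 0.7200

Present value of the stream is 6000·δ + 4000·δ². Indifference gives 6000δ + 4000δ² = 6393.60.
Rearranged: 4000δ² + 6000δ − 6393.60 = 0.
The positive root is δ = [−6000 + √(6000² + 4·4000·6393.60)] / (2·4000) = (−6000 + 11760.000)/8000 ≈ 0.7200.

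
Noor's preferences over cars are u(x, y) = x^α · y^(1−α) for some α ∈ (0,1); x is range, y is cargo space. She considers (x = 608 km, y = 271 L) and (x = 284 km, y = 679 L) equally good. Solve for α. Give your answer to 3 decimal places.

Set the two utilities equal: 608^α·271^(1−α) = 284^α·679^(1−α).
Taking logs: α·ln 608 + (1−α)·ln 271 = α·ln 284 + (1−α)·ln 679, i.e. α·0.761201 = (1−α)·0.918502.
Thus α·(1.679703) = 0.918502, so α = 0.918502/1.679703 ≈ 0.547.

α ≈ 0.547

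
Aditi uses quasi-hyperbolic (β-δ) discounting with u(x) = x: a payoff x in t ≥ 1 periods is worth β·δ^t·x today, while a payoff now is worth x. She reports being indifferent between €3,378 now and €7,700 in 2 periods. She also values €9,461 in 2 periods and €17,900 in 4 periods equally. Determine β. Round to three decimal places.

β ≈ 0.830

The second indifference involves only future payoffs, so β cancels: β·δ^2·9461 = β·δ^4·17900, giving δ^2 = 9461/17900 = 0.52855, so δ = 0.72701.
The first indifference: 3378 = β·δ^2·7700, so β = 3378/(δ^2·7700) = 3378/(0.52855·7700) ≈ 0.830.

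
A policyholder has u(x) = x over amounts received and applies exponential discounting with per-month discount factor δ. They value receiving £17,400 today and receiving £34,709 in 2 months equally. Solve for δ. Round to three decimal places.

δ ≈ 0.708

Indifference means u(17400) = δ^2 · u(34709), so δ^2 = u(17400)/u(34709).
With u(x) = x: δ^2 = 17400/34709 = 0.50131.
Hence δ = (0.50131)^(1/2) = 0.70803.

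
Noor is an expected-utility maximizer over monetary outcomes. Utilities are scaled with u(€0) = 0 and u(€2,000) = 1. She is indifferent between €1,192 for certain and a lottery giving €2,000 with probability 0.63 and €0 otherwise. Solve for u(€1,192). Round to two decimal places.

0.63

The indifference gives u(€1,192) = 0.63·u(€2,000) + 0.37·u(€0) = 0.63·1 + 0.37·0 = 0.63.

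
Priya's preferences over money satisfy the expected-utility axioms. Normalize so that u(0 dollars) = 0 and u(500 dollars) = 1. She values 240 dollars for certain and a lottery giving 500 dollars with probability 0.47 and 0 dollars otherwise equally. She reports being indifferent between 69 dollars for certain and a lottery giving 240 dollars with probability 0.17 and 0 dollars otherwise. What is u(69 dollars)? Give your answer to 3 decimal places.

0.080

The first gamble pins u(240 dollars): it must equal 0.47·1 + 0.53·0 = 0.47.
Then u(69 dollars) = 0.17·u(240 dollars) + 0.83·u(0 dollars) = 0.17·0.47 + 0.83·0.00 = 0.0799.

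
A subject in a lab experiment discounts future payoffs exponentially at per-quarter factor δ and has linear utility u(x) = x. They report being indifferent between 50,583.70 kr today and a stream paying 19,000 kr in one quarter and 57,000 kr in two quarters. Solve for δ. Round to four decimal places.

The stream is worth 19000δ + 57000δ² today, so 19000δ + 57000δ² = 50583.70.
So 57000δ² + 19000δ − 50583.70 = 0.
The positive root is δ = [−19000 + √(19000² + 4·57000·50583.70)] / (2·57000) = (−19000 + 109060.000)/114000 ≈ 0.7900.

δ ≈ 0.7900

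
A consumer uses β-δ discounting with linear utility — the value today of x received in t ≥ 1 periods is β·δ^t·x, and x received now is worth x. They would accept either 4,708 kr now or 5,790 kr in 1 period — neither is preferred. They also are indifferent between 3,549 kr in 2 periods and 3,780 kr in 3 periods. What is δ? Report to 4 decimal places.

δ ≈ 0.9389

Both payoffs in the second observation are in the future, so β drops out: δ^2·3549 = δ^3·3780 ⇒ δ = 3549/3780 = 0.93889.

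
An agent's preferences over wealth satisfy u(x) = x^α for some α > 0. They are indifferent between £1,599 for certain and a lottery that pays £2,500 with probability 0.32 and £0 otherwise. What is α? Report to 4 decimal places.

EU(lottery) = 0.32·2500^α + 0.68·0 = 0.32·2500^α.
Indifference: 1599^α = 0.32·2500^α, so (1599/2500)^α = 0.32.
α = ln(0.32) / ln(1599/2500) = -1.1394343/-0.4469123 ≈ 2.5496.

α ≈ 2.5496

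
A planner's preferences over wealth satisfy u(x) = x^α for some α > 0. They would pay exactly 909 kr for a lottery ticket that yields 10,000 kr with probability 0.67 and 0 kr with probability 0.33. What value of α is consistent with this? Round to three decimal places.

α ≈ 0.167

EU(lottery) = 0.67·10000^α + 0.33·0 = 0.67·10000^α.
Equating: 909^α = 0.67·10000^α, i.e. 0.0909^α = 0.67.
α = ln(0.67) / ln(909/10000) = -0.400478/-2.397995 ≈ 0.167.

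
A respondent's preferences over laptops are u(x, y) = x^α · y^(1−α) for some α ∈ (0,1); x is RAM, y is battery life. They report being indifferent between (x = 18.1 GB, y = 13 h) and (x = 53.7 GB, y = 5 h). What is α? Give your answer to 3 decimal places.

Indifference: 18.1^α · 13^(1−α) = 53.7^α · 5^(1−α).
Taking logs: α·ln 18.1 + (1−α)·ln 13 = α·ln 53.7 + (1−α)·ln 5, i.e. α·-1.087501 = (1−α)·-0.955511.
With A = -1.087501 and B = -0.955511: α·A = (1−α)·B, so α = B/(A+B) = -0.955511/-2.043012 ≈ 0.468.

α ≈ 0.468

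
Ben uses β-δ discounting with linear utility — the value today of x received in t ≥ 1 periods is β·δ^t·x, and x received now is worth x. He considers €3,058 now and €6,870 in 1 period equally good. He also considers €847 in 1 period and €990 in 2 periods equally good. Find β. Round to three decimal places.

β ≈ 0.520

Both payoffs in the second observation are in the future, so β drops out: δ^1·847 = δ^2·990 ⇒ δ = 847/990 = 0.85556.
Substituting δ into 3058 = β·δ·6870: β = 3058/(5877.667) ≈ 0.520.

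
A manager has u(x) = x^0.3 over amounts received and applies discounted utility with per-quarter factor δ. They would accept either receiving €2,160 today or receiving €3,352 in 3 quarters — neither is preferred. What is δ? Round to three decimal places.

δ ≈ 0.957

The payoff in 3 quarters is discounted by δ^3, so u(2160) = δ^3·u(3352) and δ^3 = u(2160)/u(3352).
With u(x) = x^0.3: δ^3 = 2160^0.3/3352^0.3 = (2160/3352)^0.3 = 0.87649.
Hence δ = (0.87649)^(1/3) = 0.95701.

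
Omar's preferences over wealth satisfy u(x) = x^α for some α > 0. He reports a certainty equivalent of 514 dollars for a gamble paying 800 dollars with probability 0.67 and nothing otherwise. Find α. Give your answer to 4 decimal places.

Since u(0) = 0, the lottery's EU is 0.67·800^α.
Indifference: 514^α = 0.67·800^α, so (514/800)^α = 0.67.
α = ln(0.67) / ln(514/800) = -0.4004776/-0.4423885 ≈ 0.9053.

α ≈ 0.9053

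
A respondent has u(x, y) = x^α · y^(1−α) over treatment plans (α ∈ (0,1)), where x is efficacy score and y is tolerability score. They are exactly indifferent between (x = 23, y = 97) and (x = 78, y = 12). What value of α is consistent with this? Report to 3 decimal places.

The Cobb–Douglas utilities coincide, so 23^α·97^(1−α) = 78^α·12^(1−α).
(23/78)^α = (12/97)^(1−α); take logs: α·ln(23/78) = (1−α)·ln(12/97), i.e. α·-1.221215 = (1−α)·-2.089804.
With A = -1.221215 and B = -2.089804: α·A = (1−α)·B, so α = B/(A+B) = -2.089804/-3.311019 ≈ 0.631.

α ≈ 0.631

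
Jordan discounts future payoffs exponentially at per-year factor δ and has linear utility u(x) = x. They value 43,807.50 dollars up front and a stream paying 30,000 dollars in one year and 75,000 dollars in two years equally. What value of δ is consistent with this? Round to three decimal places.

The stream is worth 30000δ + 75000δ² today, so 30000δ + 75000δ² = 43807.50.
So 75000δ² + 30000δ − 43807.50 = 0.
The positive root is δ = [−30000 + √(30000² + 4·75000·43807.50)] / (2·75000) = (−30000 + 118500.000)/150000 ≈ 0.590.

δ ≈ 0.590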